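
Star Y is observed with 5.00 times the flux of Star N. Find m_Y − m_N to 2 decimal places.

-1.75

m_Y − m_N = −2.5 log₁₀(F_Y/F_N) = −2.5 log₁₀(5.00) = −2.5 × (0.699) = -1.747.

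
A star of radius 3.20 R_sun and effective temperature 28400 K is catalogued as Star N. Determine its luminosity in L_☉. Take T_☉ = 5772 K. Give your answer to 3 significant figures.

6.00×10^3 L_☉

L/L_☉ = (R/R_☉)² (T/T_☉)⁴ = (3.20)² × (28400/5772)⁴
       = 10.24 × (4.920)⁴ = 10.24 × 586.1 = 6002.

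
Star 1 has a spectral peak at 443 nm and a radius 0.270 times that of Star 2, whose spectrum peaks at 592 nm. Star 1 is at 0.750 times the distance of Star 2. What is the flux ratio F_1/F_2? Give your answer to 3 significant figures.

Wien's law: T_1/T_2 = λ_2/λ_1 = 592/443 = 1.336.
L_1/L_2 = (R_1/R_2)²(T_1/T_2)⁴ = (0.270)²(1.336)⁴ = 0.2325.
F_1/F_2 = (L_1/L_2)/(d_1/d_2)² = 0.2325/(0.750)² = 0.4133.

0.413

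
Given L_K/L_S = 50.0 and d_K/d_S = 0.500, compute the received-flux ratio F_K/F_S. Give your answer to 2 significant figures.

2.0×10^2

F = L/(4πd²), so F_K/F_S = (L_K/L_S) / (d_K/d_S)²
= 50.0 / (0.500)² = 50.0 / 0.2500 = 200.0.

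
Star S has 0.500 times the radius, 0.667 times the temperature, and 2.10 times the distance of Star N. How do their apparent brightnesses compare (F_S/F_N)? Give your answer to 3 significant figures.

L_S/L_N = (R_S/R_N)²(T_S/T_N)⁴ = (0.500)² × (0.667)⁴ = 0.04948.
F_S/F_N = (L_S/L_N)/(d_S/d_N)² = 0.04948 / (2.10)² = 0.01122.

0.0112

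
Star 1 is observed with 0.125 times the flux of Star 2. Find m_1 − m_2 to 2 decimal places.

2.26

m_1 − m_2 = −2.5 log₁₀(F_1/F_2) = −2.5 log₁₀(0.125) = −2.5 × (-0.903) = 2.258.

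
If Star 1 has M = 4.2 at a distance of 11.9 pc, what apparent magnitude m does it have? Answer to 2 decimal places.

4.58

m = M + 5 log₁₀(d/10 pc) = 4.2 + 5 log₁₀(11.9/10)
  = 4.2 + 5 × 0.076 = 4.2 + 0.38 = 4.58.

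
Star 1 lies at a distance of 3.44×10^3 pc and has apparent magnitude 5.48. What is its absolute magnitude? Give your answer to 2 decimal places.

M = m − 5 log₁₀(d/10 pc) = 5.48 − 5 log₁₀(3.44×10^3/10)
  = 5.48 − 5 × 2.537 = 5.48 − 12.68 = -7.20.

-7.20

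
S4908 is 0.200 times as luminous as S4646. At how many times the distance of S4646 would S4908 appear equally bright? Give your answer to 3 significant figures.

Equal flux requires L_S4908/d_S4908² = L_S4646/d_S4646², so d_S4908/d_S4646 = √(L_S4908/L_S4646)
= √(0.200) = 0.4472.

0.447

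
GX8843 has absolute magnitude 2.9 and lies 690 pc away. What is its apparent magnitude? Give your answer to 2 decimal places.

12.09

m = M + 5 log₁₀(d/10 pc) = 2.9 + 5 log₁₀(690/10)
  = 2.9 + 5 × 1.839 = 2.9 + 9.19 = 12.09.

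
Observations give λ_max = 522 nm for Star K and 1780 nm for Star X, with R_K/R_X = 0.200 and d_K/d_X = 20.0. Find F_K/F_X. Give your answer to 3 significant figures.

0.0135

Wien's law: T_K/T_X = λ_X/λ_K = 1780/522 = 3.410.
L_K/L_X = (R_K/R_X)²(T_K/T_X)⁴ = (0.200)²(3.410)⁴ = 5.408.
F_K/F_X = (L_K/L_X)/(d_K/d_X)² = 5.408/(20.0)² = 0.01352.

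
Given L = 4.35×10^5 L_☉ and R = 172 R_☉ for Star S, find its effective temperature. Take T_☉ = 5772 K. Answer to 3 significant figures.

T/T_☉ = (L/L_☉)^(1/4) / (R/R_☉)^(1/2)
T = 5772 × (4.35×10^5)^(1/4) / √(172) = 5772 × 25.68 / 13.11 = 1.130×10^4 K.

1.13×10^4 K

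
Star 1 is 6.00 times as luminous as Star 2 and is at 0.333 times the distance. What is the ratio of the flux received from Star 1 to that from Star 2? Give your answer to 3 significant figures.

54.1

F = L/(4πd²), so F_1/F_2 = (L_1/L_2) / (d_1/d_2)²
= 6.00 / (0.333)² = 6.00 / 0.1109 = 54.11.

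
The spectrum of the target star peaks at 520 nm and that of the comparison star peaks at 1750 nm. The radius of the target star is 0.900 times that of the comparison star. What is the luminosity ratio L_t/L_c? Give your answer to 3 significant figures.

104

Wien's law gives T ∝ 1/λ_max, so T_t/T_c = λ_c/λ_t = 1750/520 = 3.365.
Then L ∝ R²T⁴ gives L_t/L_c = (0.900)² × (3.365)⁴ = 0.8100 × 128.3 = 103.9.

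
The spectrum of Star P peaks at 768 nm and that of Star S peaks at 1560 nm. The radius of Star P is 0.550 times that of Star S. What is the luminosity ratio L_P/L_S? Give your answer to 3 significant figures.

Wien's law gives T ∝ 1/λ_max, so T_P/T_S = λ_S/λ_P = 1560/768 = 2.031.
Then L ∝ R²T⁴ gives L_P/L_S = (0.550)² × (2.031)⁴ = 0.3025 × 17.02 = 5.150.

5.15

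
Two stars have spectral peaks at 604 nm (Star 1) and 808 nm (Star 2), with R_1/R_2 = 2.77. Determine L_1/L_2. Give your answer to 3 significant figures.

Wien's law gives T ∝ 1/λ_max, so T_1/T_2 = λ_2/λ_1 = 808/604 = 1.338.
Then L ∝ R²T⁴ gives L_1/L_2 = (2.77)² × (1.338)⁴ = 7.673 × 3.203 = 24.57.

24.6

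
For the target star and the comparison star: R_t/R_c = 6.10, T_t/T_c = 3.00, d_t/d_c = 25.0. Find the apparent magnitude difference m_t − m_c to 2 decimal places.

-1.71

L_t/L_c = (6.10)²(3.00)⁴ = 3014.
F_t/F_c = (L_t/L_c)/(d_t/d_c)² = 3014/625.0 = 4.822.
m_t − m_c = −2.5 log₁₀(4.822) = -1.71.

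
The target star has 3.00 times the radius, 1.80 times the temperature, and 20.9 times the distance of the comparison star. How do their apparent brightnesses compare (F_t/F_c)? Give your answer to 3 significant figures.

L_t/L_c = (R_t/R_c)²(T_t/T_c)⁴ = (3.00)² × (1.80)⁴ = 94.48.
F_t/F_c = (L_t/L_c)/(d_t/d_c)² = 94.48 / (20.9)² = 0.2163.

0.216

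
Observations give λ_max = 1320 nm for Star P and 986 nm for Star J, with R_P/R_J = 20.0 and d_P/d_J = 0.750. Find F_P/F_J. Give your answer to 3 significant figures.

221

Wien's law: T_P/T_J = λ_J/λ_P = 986/1320 = 0.7470.
L_P/L_J = (R_P/R_J)²(T_P/T_J)⁴ = (20.0)²(0.7470)⁴ = 124.5.
F_P/F_J = (L_P/L_J)/(d_P/d_J)² = 124.5/(0.750)² = 221.4.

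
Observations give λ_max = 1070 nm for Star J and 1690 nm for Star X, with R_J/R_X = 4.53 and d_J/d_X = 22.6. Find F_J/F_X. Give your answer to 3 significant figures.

Wien's law: T_J/T_X = λ_X/λ_J = 1690/1070 = 1.579.
L_J/L_X = (R_J/R_X)²(T_J/T_X)⁴ = (4.53)²(1.579)⁴ = 127.7.
F_J/F_X = (L_J/L_X)/(d_J/d_X)² = 127.7/(22.6)² = 0.2500.

0.250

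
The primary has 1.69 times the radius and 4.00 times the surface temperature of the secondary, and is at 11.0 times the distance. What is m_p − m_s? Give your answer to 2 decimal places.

L_p/L_s = (1.69)²(4.00)⁴ = 731.2.
F_p/F_s = (L_p/L_s)/(d_p/d_s)² = 731.2/121.0 = 6.043.
m_p − m_s = −2.5 log₁₀(6.043) = -1.95.

-1.95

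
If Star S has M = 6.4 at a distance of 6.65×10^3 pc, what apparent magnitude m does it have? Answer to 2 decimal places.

m = M + 5 log₁₀(d/10 pc) = 6.4 + 5 log₁₀(6.65×10^3/10)
  = 6.4 + 5 × 2.823 = 6.4 + 14.11 = 20.51.

20.51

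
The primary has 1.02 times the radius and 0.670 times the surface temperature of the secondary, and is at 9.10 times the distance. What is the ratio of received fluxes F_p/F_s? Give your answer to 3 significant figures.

L_p/L_s = (R_p/R_s)²(T_p/T_s)⁴ = (1.02)² × (0.670)⁴ = 0.2097.
F_p/F_s = (L_p/L_s)/(d_p/d_s)² = 0.2097 / (9.10)² = 0.002532.

0.00253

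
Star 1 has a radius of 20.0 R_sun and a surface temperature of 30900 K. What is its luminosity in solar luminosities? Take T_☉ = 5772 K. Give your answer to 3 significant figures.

3.29×10^5 solar luminosities

L/L_☉ = (R/R_☉)² (T/T_☉)⁴ = (20.0)² × (30900/5772)⁴
       = 400.0 × (5.353)⁴ = 400.0 × 821.4 = 3.285×10^5.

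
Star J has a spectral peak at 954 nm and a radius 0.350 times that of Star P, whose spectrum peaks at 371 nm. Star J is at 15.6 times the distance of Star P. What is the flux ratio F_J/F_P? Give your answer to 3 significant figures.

Wien's law: T_J/T_P = λ_P/λ_J = 371/954 = 0.3889.
L_J/L_P = (R_J/R_P)²(T_J/T_P)⁴ = (0.350)²(0.3889)⁴ = 0.002802.
F_J/F_P = (L_J/L_P)/(d_J/d_P)² = 0.002802/(15.6)² = 1.151×10^-5.

1.15×10^-5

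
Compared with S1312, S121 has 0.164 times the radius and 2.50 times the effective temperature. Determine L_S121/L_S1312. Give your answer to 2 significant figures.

From the Stefan–Boltzmann law, L ∝ R²T⁴, so
L_S121/L_S1312 = (R_S121/R_S1312)² (T_S121/T_S1312)⁴ = (0.164)² × (2.50)⁴ = 0.02690 × 39.06 = 1.051.

1.1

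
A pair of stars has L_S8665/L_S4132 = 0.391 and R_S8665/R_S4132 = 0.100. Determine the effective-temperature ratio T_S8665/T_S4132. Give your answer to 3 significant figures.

L ∝ R²T⁴ gives T ∝ (L/R²)^(1/4), so
T_S8665/T_S4132 = (0.391 / 0.100²)^(1/4) = (39.10)^(1/4) = 2.501.

2.50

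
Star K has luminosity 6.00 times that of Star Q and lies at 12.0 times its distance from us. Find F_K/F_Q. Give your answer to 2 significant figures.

F = L/(4πd²), so F_K/F_Q = (L_K/L_Q) / (d_K/d_Q)²
= 6.00 / (12.0)² = 6.00 / 144.0 = 0.04167.

0.042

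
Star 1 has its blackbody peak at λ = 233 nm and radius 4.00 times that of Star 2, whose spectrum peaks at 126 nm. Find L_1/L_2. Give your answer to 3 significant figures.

1.37

Wien's law gives T ∝ 1/λ_max, so T_1/T_2 = λ_2/λ_1 = 126/233 = 0.5408.
Then L ∝ R²T⁴ gives L_1/L_2 = (4.00)² × (0.5408)⁴ = 16.00 × 0.08552 = 1.368.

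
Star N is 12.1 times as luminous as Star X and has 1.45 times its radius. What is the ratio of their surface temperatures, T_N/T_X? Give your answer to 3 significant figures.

L ∝ R²T⁴ gives T ∝ (L/R²)^(1/4), so
T_N/T_X = (12.1 / 1.45²)^(1/4) = (5.755)^(1/4) = 1.549.

1.55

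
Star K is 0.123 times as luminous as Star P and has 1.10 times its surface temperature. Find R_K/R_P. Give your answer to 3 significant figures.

L ∝ R²T⁴ gives R ∝ √L / T², so
R_K/R_P = √(0.123) / (1.10)² = 0.3507 / 1.210 = 0.2898.

0.290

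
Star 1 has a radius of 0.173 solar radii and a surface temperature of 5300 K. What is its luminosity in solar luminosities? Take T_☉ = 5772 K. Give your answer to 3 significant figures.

0.0213 solar luminosities

L/L_☉ = (R/R_☉)² (T/T_☉)⁴ = (0.173)² × (5300/5772)⁴
       = 0.02993 × (0.9182)⁴ = 0.02993 × 0.7109 = 0.02128.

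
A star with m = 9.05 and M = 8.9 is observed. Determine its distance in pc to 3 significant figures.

10.7 pc

m − M = 5 log₁₀(d/10 pc)
9.05 − (8.9) = 0.15 = 5 log₁₀(d/10)
d = 10 × 10^(0.15/5) = 10 × 10^0.030 = 10.72 pc.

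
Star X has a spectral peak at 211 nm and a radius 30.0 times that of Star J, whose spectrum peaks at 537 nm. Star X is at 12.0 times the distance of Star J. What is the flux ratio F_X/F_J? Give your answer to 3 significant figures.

262

Wien's law: T_X/T_J = λ_J/λ_X = 537/211 = 2.545.
L_X/L_J = (R_X/R_J)²(T_X/T_J)⁴ = (30.0)²(2.545)⁴ = 3.776×10^4.
F_X/F_J = (L_X/L_J)/(d_X/d_J)² = 3.776×10^4/(12.0)² = 262.2.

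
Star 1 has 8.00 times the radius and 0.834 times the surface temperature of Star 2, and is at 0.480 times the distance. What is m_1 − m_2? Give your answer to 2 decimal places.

-5.32

L_1/L_2 = (8.00)²(0.834)⁴ = 30.96.
F_1/F_2 = (L_1/L_2)/(d_1/d_2)² = 30.96/0.2304 = 134.4.
m_1 − m_2 = −2.5 log₁₀(134.4) = -5.32.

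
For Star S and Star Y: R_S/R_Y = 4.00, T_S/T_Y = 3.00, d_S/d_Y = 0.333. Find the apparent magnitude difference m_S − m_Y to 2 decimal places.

L_S/L_Y = (4.00)²(3.00)⁴ = 1296.
F_S/F_Y = (L_S/L_Y)/(d_S/d_Y)² = 1296/0.1109 = 1.169×10^4.
m_S − m_Y = −2.5 log₁₀(1.169×10^4) = -10.17.

-10.17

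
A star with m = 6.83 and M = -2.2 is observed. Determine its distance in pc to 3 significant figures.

m − M = 5 log₁₀(d/10 pc)
6.83 − (-2.2) = 9.03 = 5 log₁₀(d/10)
d = 10 × 10^(9.03/5) = 10 × 10^1.806 = 639.7 pc.

640 pc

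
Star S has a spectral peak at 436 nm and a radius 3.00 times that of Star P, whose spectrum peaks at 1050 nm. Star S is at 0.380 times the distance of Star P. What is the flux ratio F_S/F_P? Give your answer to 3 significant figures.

2.10×10^3

Wien's law: T_S/T_P = λ_P/λ_S = 1050/436 = 2.408.
L_S/L_P = (R_S/R_P)²(T_S/T_P)⁴ = (3.00)²(2.408)⁴ = 302.7.
F_S/F_P = (L_S/L_P)/(d_S/d_P)² = 302.7/(0.380)² = 2096.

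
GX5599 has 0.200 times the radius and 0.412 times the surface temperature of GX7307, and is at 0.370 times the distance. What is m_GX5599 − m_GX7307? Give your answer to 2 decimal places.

L_GX5599/L_GX7307 = (0.200)²(0.412)⁴ = 0.001153.
F_GX5599/F_GX7307 = (L_GX5599/L_GX7307)/(d_GX5599/d_GX7307)² = 0.001153/0.1369 = 0.008419.
m_GX5599 − m_GX7307 = −2.5 log₁₀(0.008419) = 5.19.

5.19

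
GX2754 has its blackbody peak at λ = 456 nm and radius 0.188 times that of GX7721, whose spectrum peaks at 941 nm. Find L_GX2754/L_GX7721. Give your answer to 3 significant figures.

0.641

Wien's law gives T ∝ 1/λ_max, so T_GX2754/T_GX7721 = λ_GX7721/λ_GX2754 = 941/456 = 2.064.
Then L ∝ R²T⁴ gives L_GX2754/L_GX7721 = (0.188)² × (2.064)⁴ = 0.03534 × 18.13 = 0.6409.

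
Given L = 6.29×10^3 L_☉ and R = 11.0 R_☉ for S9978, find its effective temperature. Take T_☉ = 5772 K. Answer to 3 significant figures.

1.55×10^4 K

T/T_☉ = (L/L_☉)^(1/4) / (R/R_☉)^(1/2)
T = 5772 × (6.29×10^3)^(1/4) / √(11.0) = 5772 × 8.906 / 3.317 = 1.550×10^4 K.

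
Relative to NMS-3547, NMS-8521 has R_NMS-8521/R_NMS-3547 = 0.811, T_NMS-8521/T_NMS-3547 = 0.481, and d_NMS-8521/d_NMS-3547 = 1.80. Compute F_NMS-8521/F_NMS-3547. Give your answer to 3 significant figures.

0.0109

L_NMS-8521/L_NMS-3547 = (R_NMS-8521/R_NMS-3547)²(T_NMS-8521/T_NMS-3547)⁴ = (0.811)² × (0.481)⁴ = 0.03521.
F_NMS-8521/F_NMS-3547 = (L_NMS-8521/L_NMS-3547)/(d_NMS-8521/d_NMS-3547)² = 0.03521 / (1.80)² = 0.01087.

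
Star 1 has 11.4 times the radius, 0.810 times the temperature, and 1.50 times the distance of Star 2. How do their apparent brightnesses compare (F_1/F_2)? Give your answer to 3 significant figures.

L_1/L_2 = (R_1/R_2)²(T_1/T_2)⁴ = (11.4)² × (0.810)⁴ = 55.94.
F_1/F_2 = (L_1/L_2)/(d_1/d_2)² = 55.94 / (1.50)² = 24.86.

24.9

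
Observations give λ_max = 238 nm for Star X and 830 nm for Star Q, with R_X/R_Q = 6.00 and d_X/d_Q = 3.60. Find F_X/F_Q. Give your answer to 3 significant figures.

411

Wien's law: T_X/T_Q = λ_Q/λ_X = 830/238 = 3.487.
L_X/L_Q = (R_X/R_Q)²(T_X/T_Q)⁴ = (6.00)²(3.487)⁴ = 5325.
F_X/F_Q = (L_X/L_Q)/(d_X/d_Q)² = 5325/(3.60)² = 410.9.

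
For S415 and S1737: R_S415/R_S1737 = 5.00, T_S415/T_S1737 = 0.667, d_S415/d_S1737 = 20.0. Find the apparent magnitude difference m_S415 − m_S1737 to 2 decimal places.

L_S415/L_S1737 = (5.00)²(0.667)⁴ = 4.948.
F_S415/F_S1737 = (L_S415/L_S1737)/(d_S415/d_S1737)² = 4.948/400.0 = 0.01237.
m_S415 − m_S1737 = −2.5 log₁₀(0.01237) = 4.77.

4.77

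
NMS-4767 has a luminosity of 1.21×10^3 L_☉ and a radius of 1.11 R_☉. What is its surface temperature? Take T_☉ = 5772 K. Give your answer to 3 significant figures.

T/T_☉ = (L/L_☉)^(1/4) / (R/R_☉)^(1/2)
T = 5772 × (1.21×10^3)^(1/4) / √(1.11) = 5772 × 5.898 / 1.054 = 3.231×10^4 K.

3.23×10^4 K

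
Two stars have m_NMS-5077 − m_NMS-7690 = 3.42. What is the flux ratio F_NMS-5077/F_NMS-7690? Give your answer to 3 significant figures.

0.0429

F_NMS-5077/F_NMS-7690 = 10^(−(m_NMS-5077 − m_NMS-7690)/2.5) = 10^(-3.42/2.5) = 10^-1.368 = 0.04285.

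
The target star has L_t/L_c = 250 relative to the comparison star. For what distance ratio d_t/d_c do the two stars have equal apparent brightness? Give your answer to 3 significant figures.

Equal flux requires L_t/d_t² = L_c/d_c², so d_t/d_c = √(L_t/L_c)
= √(250) = 15.81.

15.8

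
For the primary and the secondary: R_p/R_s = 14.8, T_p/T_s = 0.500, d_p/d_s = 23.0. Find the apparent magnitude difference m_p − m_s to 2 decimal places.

3.97

L_p/L_s = (14.8)²(0.500)⁴ = 13.69.
F_p/F_s = (L_p/L_s)/(d_p/d_s)² = 13.69/529.0 = 0.02588.
m_p − m_s = −2.5 log₁₀(0.02588) = 3.97.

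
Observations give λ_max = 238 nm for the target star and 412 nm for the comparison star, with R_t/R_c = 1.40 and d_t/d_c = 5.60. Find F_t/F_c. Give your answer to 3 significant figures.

0.561

Wien's law: T_t/T_c = λ_c/λ_t = 412/238 = 1.731.
L_t/L_c = (R_t/R_c)²(T_t/T_c)⁴ = (1.40)²(1.731)⁴ = 17.60.
F_t/F_c = (L_t/L_c)/(d_t/d_c)² = 17.60/(5.60)² = 0.5613.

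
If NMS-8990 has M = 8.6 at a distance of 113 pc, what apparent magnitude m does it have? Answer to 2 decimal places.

13.87

m = M + 5 log₁₀(d/10 pc) = 8.6 + 5 log₁₀(113/10)
  = 8.6 + 5 × 1.053 = 8.6 + 5.27 = 13.87.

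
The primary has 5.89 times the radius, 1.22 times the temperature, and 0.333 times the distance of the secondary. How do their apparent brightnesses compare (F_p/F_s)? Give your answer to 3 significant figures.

693

L_p/L_s = (R_p/R_s)²(T_p/T_s)⁴ = (5.89)² × (1.22)⁴ = 76.85.
F_p/F_s = (L_p/L_s)/(d_p/d_s)² = 76.85 / (0.333)² = 693.1.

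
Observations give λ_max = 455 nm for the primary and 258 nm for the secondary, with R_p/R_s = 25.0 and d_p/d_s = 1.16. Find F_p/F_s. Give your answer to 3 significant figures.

48.0

Wien's law: T_p/T_s = λ_s/λ_p = 258/455 = 0.5670.
L_p/L_s = (R_p/R_s)²(T_p/T_s)⁴ = (25.0)²(0.5670)⁴ = 64.61.
F_p/F_s = (L_p/L_s)/(d_p/d_s)² = 64.61/(1.16)² = 48.02.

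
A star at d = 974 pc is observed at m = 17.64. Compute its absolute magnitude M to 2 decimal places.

M = m − 5 log₁₀(d/10 pc) = 17.64 − 5 log₁₀(974/10)
  = 17.64 − 5 × 1.989 = 17.64 − 9.94 = 7.70.

7.70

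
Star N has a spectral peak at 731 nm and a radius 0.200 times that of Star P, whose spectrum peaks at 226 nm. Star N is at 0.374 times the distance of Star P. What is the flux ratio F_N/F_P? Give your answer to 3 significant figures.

Wien's law: T_N/T_P = λ_P/λ_N = 226/731 = 0.3092.
L_N/L_P = (R_N/R_P)²(T_N/T_P)⁴ = (0.200)²(0.3092)⁴ = 3.654×10^-4.
F_N/F_P = (L_N/L_P)/(d_N/d_P)² = 3.654×10^-4/(0.374)² = 0.002613.

0.00261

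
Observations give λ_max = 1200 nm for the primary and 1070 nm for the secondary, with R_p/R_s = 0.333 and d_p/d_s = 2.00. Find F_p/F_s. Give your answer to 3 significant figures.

Wien's law: T_p/T_s = λ_s/λ_p = 1070/1200 = 0.8917.
L_p/L_s = (R_p/R_s)²(T_p/T_s)⁴ = (0.333)²(0.8917)⁴ = 0.07010.
F_p/F_s = (L_p/L_s)/(d_p/d_s)² = 0.07010/(2.00)² = 0.01752.

0.0175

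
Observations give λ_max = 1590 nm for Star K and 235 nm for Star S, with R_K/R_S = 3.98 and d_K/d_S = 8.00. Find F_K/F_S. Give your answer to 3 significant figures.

1.18×10^-4

Wien's law: T_K/T_S = λ_S/λ_K = 235/1590 = 0.1478.
L_K/L_S = (R_K/R_S)²(T_K/T_S)⁴ = (3.98)²(0.1478)⁴ = 0.007559.
F_K/F_S = (L_K/L_S)/(d_K/d_S)² = 0.007559/(8.00)² = 1.181×10^-4.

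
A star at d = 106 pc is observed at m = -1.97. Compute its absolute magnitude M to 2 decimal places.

M = m − 5 log₁₀(d/10 pc) = -1.97 − 5 log₁₀(106/10)
  = -1.97 − 5 × 1.025 = -1.97 − 5.13 = -7.10.

-7.10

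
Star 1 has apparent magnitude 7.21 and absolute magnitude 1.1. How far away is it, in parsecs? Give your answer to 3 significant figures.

167 pc

m − M = 5 log₁₀(d/10 pc)
7.21 − (1.1) = 6.11 = 5 log₁₀(d/10)
d = 10 × 10^(6.11/5) = 10 × 10^1.222 = 166.7 pc.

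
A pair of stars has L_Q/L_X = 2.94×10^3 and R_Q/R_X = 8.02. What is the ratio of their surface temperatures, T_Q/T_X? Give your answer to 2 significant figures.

2.6

L ∝ R²T⁴ gives T ∝ (L/R²)^(1/4), so
T_Q/T_X = (2.94×10^3 / 8.02²)^(1/4) = (45.71)^(1/4) = 2.600.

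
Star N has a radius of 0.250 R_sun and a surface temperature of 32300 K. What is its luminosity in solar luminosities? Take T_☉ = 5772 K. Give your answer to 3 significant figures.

61.3 solar luminosities

L/L_☉ = (R/R_☉)² (T/T_☉)⁴ = (0.250)² × (32300/5772)⁴
       = 0.06250 × (5.596)⁴ = 0.06250 × 980.6 = 61.29.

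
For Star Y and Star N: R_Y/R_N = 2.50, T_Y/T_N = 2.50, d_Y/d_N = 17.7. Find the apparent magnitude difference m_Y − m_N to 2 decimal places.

0.27

L_Y/L_N = (2.50)²(2.50)⁴ = 244.1.
F_Y/F_N = (L_Y/L_N)/(d_Y/d_N)² = 244.1/313.3 = 0.7793.
m_Y − m_N = −2.5 log₁₀(0.7793) = 0.27.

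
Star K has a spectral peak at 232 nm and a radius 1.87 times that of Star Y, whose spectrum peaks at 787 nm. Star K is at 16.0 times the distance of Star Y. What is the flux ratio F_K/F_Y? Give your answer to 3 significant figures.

Wien's law: T_K/T_Y = λ_Y/λ_K = 787/232 = 3.392.
L_K/L_Y = (R_K/R_Y)²(T_K/T_Y)⁴ = (1.87)²(3.392)⁴ = 463.1.
F_K/F_Y = (L_K/L_Y)/(d_K/d_Y)² = 463.1/(16.0)² = 1.809.

1.81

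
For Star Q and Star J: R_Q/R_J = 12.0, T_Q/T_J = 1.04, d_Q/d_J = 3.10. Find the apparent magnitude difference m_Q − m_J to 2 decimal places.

L_Q/L_J = (12.0)²(1.04)⁴ = 168.5.
F_Q/F_J = (L_Q/L_J)/(d_Q/d_J)² = 168.5/9.610 = 17.53.
m_Q − m_J = −2.5 log₁₀(17.53) = -3.11.

-3.11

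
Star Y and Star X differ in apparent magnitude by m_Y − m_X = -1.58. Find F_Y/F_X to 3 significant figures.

F_Y/F_X = 10^(−(m_Y − m_X)/2.5) = 10^(1.58/2.5) = 10^0.632 = 4.285.

4.29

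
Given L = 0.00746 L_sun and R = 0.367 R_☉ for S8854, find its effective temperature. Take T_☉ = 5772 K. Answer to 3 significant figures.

T/T_☉ = (L/L_☉)^(1/4) / (R/R_☉)^(1/2)
T = 5772 × (0.00746)^(1/4) / √(0.367) = 5772 × 0.2939 / 0.6058 = 2800 K.

2.80×10^3 K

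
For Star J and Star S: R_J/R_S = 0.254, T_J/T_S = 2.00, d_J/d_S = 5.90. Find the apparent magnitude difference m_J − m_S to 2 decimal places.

3.82

L_J/L_S = (0.254)²(2.00)⁴ = 1.032.
F_J/F_S = (L_J/L_S)/(d_J/d_S)² = 1.032/34.81 = 0.02965.
m_J − m_S = −2.5 log₁₀(0.02965) = 3.82.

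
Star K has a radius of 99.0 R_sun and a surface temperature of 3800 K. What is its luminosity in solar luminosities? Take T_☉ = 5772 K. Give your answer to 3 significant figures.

1.84×10^3 solar luminosities

L/L_☉ = (R/R_☉)² (T/T_☉)⁴ = (99.0)² × (3800/5772)⁴
       = 9801 × (0.6584)⁴ = 9801 × 0.1879 = 1841.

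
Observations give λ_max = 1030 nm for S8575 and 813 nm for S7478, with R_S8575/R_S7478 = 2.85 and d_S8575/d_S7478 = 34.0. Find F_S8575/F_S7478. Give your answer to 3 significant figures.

Wien's law: T_S8575/T_S7478 = λ_S7478/λ_S8575 = 813/1030 = 0.7893.
L_S8575/L_S7478 = (R_S8575/R_S7478)²(T_S8575/T_S7478)⁴ = (2.85)²(0.7893)⁴ = 3.153.
F_S8575/F_S7478 = (L_S8575/L_S7478)/(d_S8575/d_S7478)² = 3.153/(34.0)² = 0.002727.

0.00273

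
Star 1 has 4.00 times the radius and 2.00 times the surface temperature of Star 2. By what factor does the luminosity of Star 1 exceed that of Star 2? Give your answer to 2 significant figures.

From the Stefan–Boltzmann law, L ∝ R²T⁴, so
L_1/L_2 = (R_1/R_2)² (T_1/T_2)⁴ = (4.00)² × (2.00)⁴ = 16.00 × 16.00 = 256.0.

2.6×10^2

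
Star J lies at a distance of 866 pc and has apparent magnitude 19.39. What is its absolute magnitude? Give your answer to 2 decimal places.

9.70

M = m − 5 log₁₀(d/10 pc) = 19.39 − 5 log₁₀(866/10)
  = 19.39 − 5 × 1.938 = 19.39 − 9.69 = 9.70.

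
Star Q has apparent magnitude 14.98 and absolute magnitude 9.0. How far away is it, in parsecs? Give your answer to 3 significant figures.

m − M = 5 log₁₀(d/10 pc)
14.98 − (9.0) = 5.98 = 5 log₁₀(d/10)
d = 10 × 10^(5.98/5) = 10 × 10^1.196 = 157.0 pc.

157 pc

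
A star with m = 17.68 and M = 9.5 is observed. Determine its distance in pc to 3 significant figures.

433 pc

m − M = 5 log₁₀(d/10 pc)
17.68 − (9.5) = 8.18 = 5 log₁₀(d/10)
d = 10 × 10^(8.18/5) = 10 × 10^1.636 = 432.5 pc.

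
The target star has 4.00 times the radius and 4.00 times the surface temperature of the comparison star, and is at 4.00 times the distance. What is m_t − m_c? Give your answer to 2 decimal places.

-6.02

L_t/L_c = (4.00)²(4.00)⁴ = 4096.
F_t/F_c = (L_t/L_c)/(d_t/d_c)² = 4096/16.00 = 256.0.
m_t − m_c = −2.5 log₁₀(256.0) = -6.02.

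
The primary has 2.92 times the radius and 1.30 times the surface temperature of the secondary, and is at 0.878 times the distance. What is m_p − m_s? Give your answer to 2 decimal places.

-3.75

L_p/L_s = (2.92)²(1.30)⁴ = 24.35.
F_p/F_s = (L_p/L_s)/(d_p/d_s)² = 24.35/0.7709 = 31.59.
m_p − m_s = −2.5 log₁₀(31.59) = -3.75.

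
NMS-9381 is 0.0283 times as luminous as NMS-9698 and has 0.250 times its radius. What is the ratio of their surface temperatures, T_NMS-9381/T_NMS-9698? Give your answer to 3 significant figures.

0.820

L ∝ R²T⁴ gives T ∝ (L/R²)^(1/4), so
T_NMS-9381/T_NMS-9698 = (0.0283 / 0.250²)^(1/4) = (0.4528)^(1/4) = 0.8203.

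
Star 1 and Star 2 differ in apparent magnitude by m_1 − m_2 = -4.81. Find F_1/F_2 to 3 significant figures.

83.9

F_1/F_2 = 10^(−(m_1 − m_2)/2.5) = 10^(4.81/2.5) = 10^1.924 = 83.95.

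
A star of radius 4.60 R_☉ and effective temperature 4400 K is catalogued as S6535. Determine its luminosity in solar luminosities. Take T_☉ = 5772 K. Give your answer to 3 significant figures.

L/L_☉ = (R/R_☉)² (T/T_☉)⁴ = (4.60)² × (4400/5772)⁴
       = 21.16 × (0.7623)⁴ = 21.16 × 0.3377 = 7.145.

7.15 solar luminosities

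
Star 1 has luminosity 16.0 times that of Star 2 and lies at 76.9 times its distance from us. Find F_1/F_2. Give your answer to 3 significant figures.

0.00271

F = L/(4πd²), so F_1/F_2 = (L_1/L_2) / (d_1/d_2)²
= 16.0 / (76.9)² = 16.0 / 5914 = 0.002706.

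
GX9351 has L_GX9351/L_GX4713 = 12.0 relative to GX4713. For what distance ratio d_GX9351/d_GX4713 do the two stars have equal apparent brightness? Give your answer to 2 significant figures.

Equal flux requires L_GX9351/d_GX9351² = L_GX4713/d_GX4713², so d_GX9351/d_GX4713 = √(L_GX9351/L_GX4713)
= √(12.0) = 3.464.

3.5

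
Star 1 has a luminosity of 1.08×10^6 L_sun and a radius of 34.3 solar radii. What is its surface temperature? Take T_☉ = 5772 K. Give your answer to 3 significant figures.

T/T_☉ = (L/L_☉)^(1/4) / (R/R_☉)^(1/2)
T = 5772 × (1.08×10^6)^(1/4) / √(34.3) = 5772 × 32.24 / 5.857 = 3.177×10^4 K.

3.18×10^4 K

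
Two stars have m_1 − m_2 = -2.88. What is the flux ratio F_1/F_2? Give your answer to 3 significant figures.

F_1/F_2 = 10^(−(m_1 − m_2)/2.5) = 10^(2.88/2.5) = 10^1.152 = 14.19.

14.2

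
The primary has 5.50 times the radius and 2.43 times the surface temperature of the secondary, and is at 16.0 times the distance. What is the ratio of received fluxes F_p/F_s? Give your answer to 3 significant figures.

4.12

L_p/L_s = (R_p/R_s)²(T_p/T_s)⁴ = (5.50)² × (2.43)⁴ = 1055.
F_p/F_s = (L_p/L_s)/(d_p/d_s)² = 1055 / (16.0)² = 4.120.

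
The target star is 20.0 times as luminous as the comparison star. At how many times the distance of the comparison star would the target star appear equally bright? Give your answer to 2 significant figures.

Equal flux requires L_t/d_t² = L_c/d_c², so d_t/d_c = √(L_t/L_c)
= √(20.0) = 4.472.

4.5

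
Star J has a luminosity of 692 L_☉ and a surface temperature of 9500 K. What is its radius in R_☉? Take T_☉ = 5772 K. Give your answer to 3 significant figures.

R/R_☉ = √(L/L_☉) / (T/T_☉)² = √(692) / (1.646)²
       = 26.31 / 2.709 = 9.711.

9.71 R_☉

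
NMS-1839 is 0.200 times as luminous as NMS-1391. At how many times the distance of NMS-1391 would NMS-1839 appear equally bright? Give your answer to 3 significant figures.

Equal flux requires L_NMS-1839/d_NMS-1839² = L_NMS-1391/d_NMS-1391², so d_NMS-1839/d_NMS-1391 = √(L_NMS-1839/L_NMS-1391)
= √(0.200) = 0.4472.

0.447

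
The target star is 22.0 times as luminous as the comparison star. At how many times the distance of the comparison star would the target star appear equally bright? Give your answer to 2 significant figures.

4.7

Equal flux requires L_t/d_t² = L_c/d_c², so d_t/d_c = √(L_t/L_c)
= √(22.0) = 4.690.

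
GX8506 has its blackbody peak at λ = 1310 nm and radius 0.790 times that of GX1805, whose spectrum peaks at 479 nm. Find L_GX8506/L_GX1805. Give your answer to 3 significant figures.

Wien's law gives T ∝ 1/λ_max, so T_GX8506/T_GX1805 = λ_GX1805/λ_GX8506 = 479/1310 = 0.3656.
Then L ∝ R²T⁴ gives L_GX8506/L_GX1805 = (0.790)² × (0.3656)⁴ = 0.6241 × 0.01788 = 0.01116.

0.0112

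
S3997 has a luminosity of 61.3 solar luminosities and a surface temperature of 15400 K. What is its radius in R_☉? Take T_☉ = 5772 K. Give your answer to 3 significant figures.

R/R_☉ = √(L/L_☉) / (T/T_☉)² = √(61.3) / (2.668)²
       = 7.829 / 7.119 = 1.100.

1.10 R_☉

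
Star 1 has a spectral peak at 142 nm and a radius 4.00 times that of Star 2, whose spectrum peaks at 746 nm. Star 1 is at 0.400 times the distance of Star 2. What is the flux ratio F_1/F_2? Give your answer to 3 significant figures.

Wien's law: T_1/T_2 = λ_2/λ_1 = 746/142 = 5.254.
L_1/L_2 = (R_1/R_2)²(T_1/T_2)⁴ = (4.00)²(5.254)⁴ = 1.219×10^4.
F_1/F_2 = (L_1/L_2)/(d_1/d_2)² = 1.219×10^4/(0.400)² = 7.617×10^4.

7.62×10^4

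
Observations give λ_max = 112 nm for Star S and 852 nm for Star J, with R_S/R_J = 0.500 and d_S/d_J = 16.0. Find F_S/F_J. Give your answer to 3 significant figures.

3.27

Wien's law: T_S/T_J = λ_J/λ_S = 852/112 = 7.607.
L_S/L_J = (R_S/R_J)²(T_S/T_J)⁴ = (0.500)²(7.607)⁴ = 837.2.
F_S/F_J = (L_S/L_J)/(d_S/d_J)² = 837.2/(16.0)² = 3.270.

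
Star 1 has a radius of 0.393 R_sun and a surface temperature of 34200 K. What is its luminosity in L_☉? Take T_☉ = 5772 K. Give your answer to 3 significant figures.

L/L_☉ = (R/R_☉)² (T/T_☉)⁴ = (0.393)² × (34200/5772)⁴
       = 0.1544 × (5.925)⁴ = 0.1544 × 1233 = 190.4.

190 L_☉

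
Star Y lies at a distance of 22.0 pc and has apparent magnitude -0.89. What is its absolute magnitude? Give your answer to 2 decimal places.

-2.60

M = m − 5 log₁₀(d/10 pc) = -0.89 − 5 log₁₀(22.0/10)
  = -0.89 − 5 × 0.342 = -0.89 − 1.71 = -2.60.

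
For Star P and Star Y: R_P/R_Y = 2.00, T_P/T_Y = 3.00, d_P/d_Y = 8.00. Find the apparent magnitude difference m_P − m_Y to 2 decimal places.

-1.76

L_P/L_Y = (2.00)²(3.00)⁴ = 324.0.
F_P/F_Y = (L_P/L_Y)/(d_P/d_Y)² = 324.0/64.00 = 5.062.
m_P − m_Y = −2.5 log₁₀(5.062) = -1.76.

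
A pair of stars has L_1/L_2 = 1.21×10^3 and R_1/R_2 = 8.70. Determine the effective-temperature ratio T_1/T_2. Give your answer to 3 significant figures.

2.00

L ∝ R²T⁴ gives T ∝ (L/R²)^(1/4), so
T_1/T_2 = (1.21×10^3 / 8.70²)^(1/4) = (15.99)^(1/4) = 2.000.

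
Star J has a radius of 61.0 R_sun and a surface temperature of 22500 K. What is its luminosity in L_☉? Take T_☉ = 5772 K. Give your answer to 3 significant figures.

8.59×10^5 L_☉

L/L_☉ = (R/R_☉)² (T/T_☉)⁴ = (61.0)² × (22500/5772)⁴
       = 3721 × (3.898)⁴ = 3721 × 230.9 = 8.592×10^5.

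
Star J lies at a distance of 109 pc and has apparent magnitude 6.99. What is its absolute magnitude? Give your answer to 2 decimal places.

1.80

M = m − 5 log₁₀(d/10 pc) = 6.99 − 5 log₁₀(109/10)
  = 6.99 − 5 × 1.037 = 6.99 − 5.19 = 1.80.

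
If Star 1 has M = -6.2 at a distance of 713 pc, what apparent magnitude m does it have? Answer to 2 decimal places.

m = M + 5 log₁₀(d/10 pc) = -6.2 + 5 log₁₀(713/10)
  = -6.2 + 5 × 1.853 = -6.2 + 9.27 = 3.07.

3.07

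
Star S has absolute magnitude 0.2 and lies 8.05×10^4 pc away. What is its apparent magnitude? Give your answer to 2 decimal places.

19.73

m = M + 5 log₁₀(d/10 pc) = 0.2 + 5 log₁₀(8.05×10^4/10)
  = 0.2 + 5 × 3.906 = 0.2 + 19.53 = 19.73.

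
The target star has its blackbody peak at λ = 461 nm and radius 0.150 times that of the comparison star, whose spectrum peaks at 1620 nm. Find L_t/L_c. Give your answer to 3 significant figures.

3.43

Wien's law gives T ∝ 1/λ_max, so T_t/T_c = λ_c/λ_t = 1620/461 = 3.514.
Then L ∝ R²T⁴ gives L_t/L_c = (0.150)² × (3.514)⁴ = 0.02250 × 152.5 = 3.431.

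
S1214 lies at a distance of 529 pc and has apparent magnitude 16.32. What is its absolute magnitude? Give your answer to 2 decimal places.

M = m − 5 log₁₀(d/10 pc) = 16.32 − 5 log₁₀(529/10)
  = 16.32 − 5 × 1.723 = 16.32 − 8.62 = 7.70.

7.70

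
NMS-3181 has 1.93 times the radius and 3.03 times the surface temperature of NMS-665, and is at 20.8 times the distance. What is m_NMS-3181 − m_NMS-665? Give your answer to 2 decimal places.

0.35

L_NMS-3181/L_NMS-665 = (1.93)²(3.03)⁴ = 314.0.
F_NMS-3181/F_NMS-665 = (L_NMS-3181/L_NMS-665)/(d_NMS-3181/d_NMS-665)² = 314.0/432.6 = 0.7257.
m_NMS-3181 − m_NMS-665 = −2.5 log₁₀(0.7257) = 0.35.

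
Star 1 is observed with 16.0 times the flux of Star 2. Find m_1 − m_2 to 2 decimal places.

m_1 − m_2 = −2.5 log₁₀(F_1/F_2) = −2.5 log₁₀(16.0) = −2.5 × (1.204) = -3.010.

-3.01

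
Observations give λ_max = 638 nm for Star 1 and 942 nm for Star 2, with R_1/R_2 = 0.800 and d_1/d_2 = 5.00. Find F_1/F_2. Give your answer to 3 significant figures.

Wien's law: T_1/T_2 = λ_2/λ_1 = 942/638 = 1.476.
L_1/L_2 = (R_1/R_2)²(T_1/T_2)⁴ = (0.800)²(1.476)⁴ = 3.042.
F_1/F_2 = (L_1/L_2)/(d_1/d_2)² = 3.042/(5.00)² = 0.1217.

0.122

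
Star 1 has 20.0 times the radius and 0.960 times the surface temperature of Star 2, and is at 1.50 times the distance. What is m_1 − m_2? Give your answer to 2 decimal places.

-5.45

L_1/L_2 = (20.0)²(0.960)⁴ = 339.7.
F_1/F_2 = (L_1/L_2)/(d_1/d_2)² = 339.7/2.250 = 151.0.
m_1 − m_2 = −2.5 log₁₀(151.0) = -5.45.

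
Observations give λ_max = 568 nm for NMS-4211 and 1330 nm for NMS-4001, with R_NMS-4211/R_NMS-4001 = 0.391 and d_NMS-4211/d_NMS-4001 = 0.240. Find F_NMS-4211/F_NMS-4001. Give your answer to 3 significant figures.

Wien's law: T_NMS-4211/T_NMS-4001 = λ_NMS-4001/λ_NMS-4211 = 1330/568 = 2.342.
L_NMS-4211/L_NMS-4001 = (R_NMS-4211/R_NMS-4001)²(T_NMS-4211/T_NMS-4001)⁴ = (0.391)²(2.342)⁴ = 4.596.
F_NMS-4211/F_NMS-4001 = (L_NMS-4211/L_NMS-4001)/(d_NMS-4211/d_NMS-4001)² = 4.596/(0.240)² = 79.79.

79.8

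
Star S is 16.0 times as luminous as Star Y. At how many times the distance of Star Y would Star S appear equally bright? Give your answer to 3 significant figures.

4.00

Equal flux requires L_S/d_S² = L_Y/d_Y², so d_S/d_Y = √(L_S/L_Y)
= √(16.0) = 4.000.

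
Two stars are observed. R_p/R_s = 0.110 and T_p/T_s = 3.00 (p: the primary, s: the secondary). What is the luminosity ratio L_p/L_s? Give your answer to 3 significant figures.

From the Stefan–Boltzmann law, L ∝ R²T⁴, so
L_p/L_s = (R_p/R_s)² (T_p/T_s)⁴ = (0.110)² × (3.00)⁴ = 0.01210 × 81.00 = 0.9801.

0.980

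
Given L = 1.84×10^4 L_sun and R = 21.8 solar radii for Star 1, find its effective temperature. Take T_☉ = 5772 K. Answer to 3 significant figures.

T/T_☉ = (L/L_☉)^(1/4) / (R/R_☉)^(1/2)
T = 5772 × (1.84×10^4)^(1/4) / √(21.8) = 5772 × 11.65 / 4.669 = 1.440×10^4 K.

1.44×10^4 K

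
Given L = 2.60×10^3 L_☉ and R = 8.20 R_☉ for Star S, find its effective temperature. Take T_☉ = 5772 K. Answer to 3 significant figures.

1.44×10^4 K

T/T_☉ = (L/L_☉)^(1/4) / (R/R_☉)^(1/2)
T = 5772 × (2.60×10^3)^(1/4) / √(8.20) = 5772 × 7.141 / 2.864 = 1.439×10^4 K.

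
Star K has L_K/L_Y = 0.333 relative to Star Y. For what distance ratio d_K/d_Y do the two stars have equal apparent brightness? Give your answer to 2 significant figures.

Equal flux requires L_K/d_K² = L_Y/d_Y², so d_K/d_Y = √(L_K/L_Y)
= √(0.333) = 0.5771.

0.58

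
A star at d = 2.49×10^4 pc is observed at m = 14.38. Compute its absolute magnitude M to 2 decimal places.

-2.60

M = m − 5 log₁₀(d/10 pc) = 14.38 − 5 log₁₀(2.49×10^4/10)
  = 14.38 − 5 × 3.396 = 14.38 − 16.98 = -2.60.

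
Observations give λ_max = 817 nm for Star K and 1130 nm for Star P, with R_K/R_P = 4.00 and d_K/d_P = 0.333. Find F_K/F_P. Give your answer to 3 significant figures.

528

Wien's law: T_K/T_P = λ_P/λ_K = 1130/817 = 1.383.
L_K/L_P = (R_K/R_P)²(T_K/T_P)⁴ = (4.00)²(1.383)⁴ = 58.55.
F_K/F_P = (L_K/L_P)/(d_K/d_P)² = 58.55/(0.333)² = 528.0.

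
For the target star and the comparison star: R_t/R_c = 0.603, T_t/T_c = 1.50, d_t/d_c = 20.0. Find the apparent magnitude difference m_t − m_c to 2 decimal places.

5.84

L_t/L_c = (0.603)²(1.50)⁴ = 1.841.
F_t/F_c = (L_t/L_c)/(d_t/d_c)² = 1.841/400.0 = 0.004602.
m_t − m_c = −2.5 log₁₀(0.004602) = 5.84.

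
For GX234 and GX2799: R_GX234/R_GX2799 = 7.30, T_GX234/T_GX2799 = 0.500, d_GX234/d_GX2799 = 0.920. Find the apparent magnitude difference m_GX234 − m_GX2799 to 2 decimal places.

L_GX234/L_GX2799 = (7.30)²(0.500)⁴ = 3.331.
F_GX234/F_GX2799 = (L_GX234/L_GX2799)/(d_GX234/d_GX2799)² = 3.331/0.8464 = 3.935.
m_GX234 − m_GX2799 = −2.5 log₁₀(3.935) = -1.49.

-1.49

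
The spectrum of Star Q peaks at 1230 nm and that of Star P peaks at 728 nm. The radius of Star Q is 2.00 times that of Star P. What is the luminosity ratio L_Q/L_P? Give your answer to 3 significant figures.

0.491

Wien's law gives T ∝ 1/λ_max, so T_Q/T_P = λ_P/λ_Q = 728/1230 = 0.5919.
Then L ∝ R²T⁴ gives L_Q/L_P = (2.00)² × (0.5919)⁴ = 4.000 × 0.1227 = 0.4909.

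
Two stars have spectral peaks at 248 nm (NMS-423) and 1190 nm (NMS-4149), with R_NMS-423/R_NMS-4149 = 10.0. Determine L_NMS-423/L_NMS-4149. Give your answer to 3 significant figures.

5.30×10^4

Wien's law gives T ∝ 1/λ_max, so T_NMS-423/T_NMS-4149 = λ_NMS-4149/λ_NMS-423 = 1190/248 = 4.798.
Then L ∝ R²T⁴ gives L_NMS-423/L_NMS-4149 = (10.0)² × (4.798)⁴ = 100.0 × 530.1 = 5.301×10^4.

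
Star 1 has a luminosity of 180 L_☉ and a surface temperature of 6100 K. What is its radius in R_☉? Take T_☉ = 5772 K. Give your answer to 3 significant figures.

12.0 R_☉

R/R_☉ = √(L/L_☉) / (T/T_☉)² = √(180) / (1.057)²
       = 13.42 / 1.117 = 12.01.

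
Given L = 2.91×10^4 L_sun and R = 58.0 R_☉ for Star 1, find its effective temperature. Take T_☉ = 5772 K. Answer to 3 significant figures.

T/T_☉ = (L/L_☉)^(1/4) / (R/R_☉)^(1/2)
T = 5772 × (2.91×10^4)^(1/4) / √(58.0) = 5772 × 13.06 / 7.616 = 9899 K.

9.90×10^3 K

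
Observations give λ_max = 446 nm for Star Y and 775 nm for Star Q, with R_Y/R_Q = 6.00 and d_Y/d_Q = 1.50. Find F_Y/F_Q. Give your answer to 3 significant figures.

146

Wien's law: T_Y/T_Q = λ_Q/λ_Y = 775/446 = 1.738.
L_Y/L_Q = (R_Y/R_Q)²(T_Y/T_Q)⁴ = (6.00)²(1.738)⁴ = 328.2.
F_Y/F_Q = (L_Y/L_Q)/(d_Y/d_Q)² = 328.2/(1.50)² = 145.9.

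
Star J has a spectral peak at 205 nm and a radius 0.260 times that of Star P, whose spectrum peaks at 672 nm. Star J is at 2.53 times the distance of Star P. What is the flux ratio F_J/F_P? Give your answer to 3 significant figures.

1.22

Wien's law: T_J/T_P = λ_P/λ_J = 672/205 = 3.278.
L_J/L_P = (R_J/R_P)²(T_J/T_P)⁴ = (0.260)²(3.278)⁴ = 7.806.
F_J/F_P = (L_J/L_P)/(d_J/d_P)² = 7.806/(2.53)² = 1.219.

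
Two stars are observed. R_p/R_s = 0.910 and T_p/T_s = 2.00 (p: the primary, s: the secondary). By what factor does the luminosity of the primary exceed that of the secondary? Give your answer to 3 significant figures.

13.2

From the Stefan–Boltzmann law, L ∝ R²T⁴, so
L_p/L_s = (R_p/R_s)² (T_p/T_s)⁴ = (0.910)² × (2.00)⁴ = 0.8281 × 16.00 = 13.25.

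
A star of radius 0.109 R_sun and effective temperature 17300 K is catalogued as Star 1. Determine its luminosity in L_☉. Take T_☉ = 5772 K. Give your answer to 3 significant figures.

L/L_☉ = (R/R_☉)² (T/T_☉)⁴ = (0.109)² × (17300/5772)⁴
       = 0.01188 × (2.997)⁴ = 0.01188 × 80.70 = 0.9588.

0.959 L_☉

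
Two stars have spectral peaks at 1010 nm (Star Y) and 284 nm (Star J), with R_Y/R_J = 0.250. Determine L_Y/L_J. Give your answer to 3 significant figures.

Wien's law gives T ∝ 1/λ_max, so T_Y/T_J = λ_J/λ_Y = 284/1010 = 0.2812.
Then L ∝ R²T⁴ gives L_Y/L_J = (0.250)² × (0.2812)⁴ = 0.06250 × 0.006252 = 3.907×10^-4.

3.91×10^-4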